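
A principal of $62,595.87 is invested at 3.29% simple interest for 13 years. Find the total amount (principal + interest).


Total amount formula: A = P(1 + rt) = P + P·r·t
Interest: I = P × r × t = $62,595.87 × 0.0329 × 13 = $26,772.25
A = P + I = $62,595.87 + $26,772.25 = $89,368.12

A = P + I = P(1 + rt) = $89,368.12


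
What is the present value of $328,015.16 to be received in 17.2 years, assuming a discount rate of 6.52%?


Present value formula: PV = FV / (1 + r)^t
PV = $328,015.16 / (1 + 0.0652)^17.2
PV = $328,015.16 / 2.9635749
PV = $110,682.26

PV = FV / (1 + r)^t = $110,682.26


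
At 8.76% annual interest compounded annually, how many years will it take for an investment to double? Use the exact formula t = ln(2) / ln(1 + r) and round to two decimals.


Doubling condition: (1 + r)^t = 2
Take ln of both sides: t × ln(1 + r) = ln(2)
t = ln(2) / ln(1 + r)
t = 0.693147 / 0.083973
t = 8.25

t = ln(2) / ln(1 + r) = 8.25 years


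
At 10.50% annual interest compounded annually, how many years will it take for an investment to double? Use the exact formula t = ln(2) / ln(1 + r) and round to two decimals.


Doubling condition: (1 + r)^t = 2
Take ln of both sides: t × ln(1 + r) = ln(2)
t = ln(2) / ln(1 + r)
t = 0.693147 / 0.099845
t = 6.94

t = ln(2) / ln(1 + r) = 6.94 years


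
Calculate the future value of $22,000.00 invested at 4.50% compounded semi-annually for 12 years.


Compound interest formula: A = P(1 + r/n)^(nt)
A = $22,000.00 × (1 + 0.045/2)^(2 × 12)
Growth factor: (1 + 0.045/2)^24 = 1.70576658
A = $22,000.00 × 1.70576658
A = $37,526.86

A = P(1 + r/n)^(nt) = $37,526.86


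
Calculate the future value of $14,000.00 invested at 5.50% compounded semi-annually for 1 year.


Compound interest formula: A = P(1 + r/n)^(nt)
A = $14,000.00 × (1 + 0.055/2)^(2 × 1)
Growth factor: (1 + 0.055/2)^2 = 1.0557563
A = $14,000.00 × 1.0557563
A = $14,780.59

A = P(1 + r/n)^(nt) = $14,780.59


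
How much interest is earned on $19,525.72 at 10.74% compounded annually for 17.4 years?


Compound interest earned = final amount − principal.
A = P(1 + r/n)^(nt) = $19,525.72 × (1 + 0.1074/1)^(1 × 17.4) = $115,214.12
Interest = A − P = $115,214.12 − $19,525.72 = $95,688.40

Interest = A - P = $95,688.40


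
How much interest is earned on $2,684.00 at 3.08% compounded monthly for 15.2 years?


Compound interest earned = final amount − principal.
A = P(1 + r/n)^(nt) = $2,684.00 × (1 + 0.0308/12)^(12 × 15.2) = $4,283.92
Interest = A − P = $4,283.92 − $2,684.00 = $1,599.92

Interest = A - P = $1,599.92


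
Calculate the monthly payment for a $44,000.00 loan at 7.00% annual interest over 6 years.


Loan payment formula: PMT = PV × r / (1 − (1 + r)^(−n))
Monthly rate r = 0.07/12 ≈ 0.00583333, n = 72 months
Denominator: 1 − (1 + 0.07/12)^(−72) = 0.342151
PMT = $44,000.00 × (0.07/12) / 0.342151
PMT = $750.16 per month

PMT = PV × r / (1-(1+r)^(-n)) = $750.16/month


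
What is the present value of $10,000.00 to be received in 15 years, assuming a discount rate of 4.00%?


Present value formula: PV = FV / (1 + r)^t
PV = $10,000.00 / (1 + 0.04)^15
PV = $10,000.00 / 1.8009435
PV = $5,552.65

PV = FV / (1 + r)^t = $5,552.65


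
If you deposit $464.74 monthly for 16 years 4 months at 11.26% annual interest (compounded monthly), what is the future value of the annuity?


Future value of an ordinary annuity: FV = PMT × ((1 + r)^n − 1) / r
Monthly rate r = 0.1126/12 ≈ 0.00938333, n = 196
FV = $464.74 × ((1 + 0.1126/12)^196 − 1) / (0.1126/12)
FV = $464.74 × 558.156470
FV = $259,397.64

FV = PMT × ((1+r)^n - 1)/r = $259,397.64


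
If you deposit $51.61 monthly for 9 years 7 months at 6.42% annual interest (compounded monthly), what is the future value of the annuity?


Future value of an ordinary annuity: FV = PMT × ((1 + r)^n − 1) / r
Monthly rate r = 0.0642/12 = 0.00535, n = 115
FV = $51.61 × ((1 + 0.0642/12)^115 − 1) / (0.0642/12)
FV = $51.61 × 158.334105
FV = $8,171.62

FV = PMT × ((1+r)^n - 1)/r = $8,171.62


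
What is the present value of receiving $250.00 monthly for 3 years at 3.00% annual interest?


Present value of an ordinary annuity: PV = PMT × (1 − (1 + r)^(−n)) / r
Monthly rate r = 0.03/12 = 0.0025, n = 36
PV = $250.00 × (1 − (1 + 0.03/12)^(−36)) / (0.03/12)
PV = $250.00 × 34.386465
PV = $8,596.62

PV = PMT × (1-(1+r)^(-n))/r = $8,596.62


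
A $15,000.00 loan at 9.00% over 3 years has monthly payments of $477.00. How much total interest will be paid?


Total paid over the life of the loan = PMT × n.
Total paid = $477.00 × 36 = $17,172.00
Total interest = total paid − principal = $17,172.00 − $15,000.00 = $2,172.00

Total interest = (PMT × n) - PV = $2,172.00


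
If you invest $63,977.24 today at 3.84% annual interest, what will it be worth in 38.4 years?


Future value formula: FV = PV × (1 + r)^t
FV = $63,977.24 × (1 + 0.0384)^38.4
FV = $63,977.24 × 4.2501445
FV = $271,912.51

FV = PV × (1 + r)^t = $271,912.51


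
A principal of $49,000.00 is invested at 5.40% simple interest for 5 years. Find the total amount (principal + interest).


Total amount formula: A = P(1 + rt) = P + P·r·t
Interest: I = P × r × t = $49,000.00 × 0.054 × 5 = $13,230.00
A = P + I = $49,000.00 + $13,230.00 = $62,230.00

A = P + I = P(1 + rt) = $62,230.00


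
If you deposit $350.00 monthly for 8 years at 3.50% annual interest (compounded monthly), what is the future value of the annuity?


Future value of an ordinary annuity: FV = PMT × ((1 + r)^n − 1) / r
Monthly rate r = 0.035/12 ≈ 0.00291667, n = 96
FV = $350.00 × ((1 + 0.035/12)^96 − 1) / (0.035/12)
FV = $350.00 × 110.602523
FV = $38,710.88

FV = PMT × ((1+r)^n - 1)/r = $38,710.88


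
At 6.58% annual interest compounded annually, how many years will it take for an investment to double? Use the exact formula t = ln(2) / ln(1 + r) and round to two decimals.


Doubling condition: (1 + r)^t = 2
Take ln of both sides: t × ln(1 + r) = ln(2)
t = ln(2) / ln(1 + r)
t = 0.693147 / 0.063726
t = 10.88

t = ln(2) / ln(1 + r) = 10.88 years


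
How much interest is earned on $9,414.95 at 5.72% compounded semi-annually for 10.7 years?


Compound interest earned = final amount − principal.
A = P(1 + r/n)^(nt) = $9,414.95 × (1 + 0.0572/2)^(2 × 10.7) = $17,214.47
Interest = A − P = $17,214.47 − $9,414.95 = $7,799.52

Interest = A - P = $7,799.52


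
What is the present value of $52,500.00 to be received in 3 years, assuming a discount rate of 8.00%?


Present value formula: PV = FV / (1 + r)^t
PV = $52,500.00 / (1 + 0.08)^3
PV = $52,500.00 / 1.259712
PV = $41,676.19

PV = FV / (1 + r)^t = $41,676.19


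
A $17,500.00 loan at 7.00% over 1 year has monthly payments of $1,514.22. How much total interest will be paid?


Total paid over the life of the loan = PMT × n.
Total paid = $1,514.22 × 12 = $18,170.64
Total interest = total paid − principal = $18,170.64 − $17,500.00 = $670.64

Total interest = (PMT × n) - PV = $670.64


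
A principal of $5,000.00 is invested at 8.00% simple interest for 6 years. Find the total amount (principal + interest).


Total amount formula: A = P(1 + rt) = P + P·r·t
Interest: I = P × r × t = $5,000.00 × 0.08 × 6 = $2,400.00
A = P + I = $5,000.00 + $2,400.00 = $7,400.00

A = P + I = P(1 + rt) = $7,400.00


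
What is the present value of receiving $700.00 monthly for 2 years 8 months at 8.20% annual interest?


Present value of an ordinary annuity: PV = PMT × (1 − (1 + r)^(−n)) / r
Monthly rate r = 0.082/12 ≈ 0.00683333, n = 32
PV = $700.00 × (1 − (1 + 0.082/12)^(−32)) / (0.082/12)
PV = $700.00 × 28.655501
PV = $20,058.85

PV = PMT × (1-(1+r)^(-n))/r = $20,058.85


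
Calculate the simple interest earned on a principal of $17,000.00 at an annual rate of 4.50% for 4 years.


Simple interest formula: I = P × r × t
I = $17,000.00 × 0.045 × 4
I = $3,060.00

I = P × r × t = $3,060.00


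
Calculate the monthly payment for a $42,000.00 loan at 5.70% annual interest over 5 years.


Loan payment formula: PMT = PV × r / (1 − (1 + r)^(−n))
Monthly rate r = 0.057/12 = 0.00475, n = 60 months
Denominator: 1 − (1 + 0.057/12)^(−60) = 0.247478
PMT = $42,000.00 × (0.057/12) / 0.247478
PMT = $806.13 per month

PMT = PV × r / (1-(1+r)^(-n)) = $806.13/month


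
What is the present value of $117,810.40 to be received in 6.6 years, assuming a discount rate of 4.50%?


Present value formula: PV = FV / (1 + r)^t
PV = $117,810.40 / (1 + 0.045)^6.6
PV = $117,810.40 / 1.33711117
PV = $88,108.16

PV = FV / (1 + r)^t = $88,108.16


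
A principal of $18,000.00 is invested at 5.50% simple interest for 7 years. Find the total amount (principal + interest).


Total amount formula: A = P(1 + rt) = P + P·r·t
Interest: I = P × r × t = $18,000.00 × 0.055 × 7 = $6,930.00
A = P + I = $18,000.00 + $6,930.00 = $24,930.00

A = P + I = P(1 + rt) = $24,930.00


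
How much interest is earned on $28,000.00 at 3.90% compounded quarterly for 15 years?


Compound interest earned = final amount − principal.
A = P(1 + r/n)^(nt) = $28,000.00 × (1 + 0.039/4)^(4 × 15) = $50,117.54
Interest = A − P = $50,117.54 − $28,000.00 = $22,117.54

Interest = A - P = $22,117.54


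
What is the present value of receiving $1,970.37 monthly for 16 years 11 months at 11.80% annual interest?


Present value of an ordinary annuity: PV = PMT × (1 − (1 + r)^(−n)) / r
Monthly rate r = 0.118/12 ≈ 0.00983333, n = 203
PV = $1,970.37 × (1 − (1 + 0.118/12)^(−203)) / (0.118/12)
PV = $1,970.37 × 87.743775
PV = $172,887.70

PV = PMT × (1-(1+r)^(-n))/r = $172,887.70


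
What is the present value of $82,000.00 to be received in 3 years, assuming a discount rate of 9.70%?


Present value formula: PV = FV / (1 + r)^t
PV = $82,000.00 / (1 + 0.097)^3
PV = $82,000.00 / 1.3201397
PV = $62,114.64

PV = FV / (1 + r)^t = $62,114.64


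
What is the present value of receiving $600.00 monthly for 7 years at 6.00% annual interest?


Present value of an ordinary annuity: PV = PMT × (1 − (1 + r)^(−n)) / r
Monthly rate r = 0.06/12 = 0.005, n = 84
PV = $600.00 × (1 − (1 + 0.06/12)^(−84)) / (0.06/12)
PV = $600.00 × 68.453042
PV = $41,071.83

PV = PMT × (1-(1+r)^(-n))/r = $41,071.83


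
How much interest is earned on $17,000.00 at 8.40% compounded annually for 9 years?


Compound interest earned = final amount − principal.
A = P(1 + r/n)^(nt) = $17,000.00 × (1 + 0.084/1)^(1 × 9) = $35,132.78
Interest = A − P = $35,132.78 − $17,000.00 = $18,132.78

Interest = A - P = $18,132.78


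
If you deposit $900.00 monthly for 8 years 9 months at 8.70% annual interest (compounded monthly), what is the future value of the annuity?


Future value of an ordinary annuity: FV = PMT × ((1 + r)^n − 1) / r
Monthly rate r = 0.087/12 = 0.00725, n = 105
FV = $900.00 × ((1 + 0.087/12)^105 − 1) / (0.087/12)
FV = $900.00 × 156.562646
FV = $140,906.38

FV = PMT × ((1+r)^n - 1)/r = $140,906.38


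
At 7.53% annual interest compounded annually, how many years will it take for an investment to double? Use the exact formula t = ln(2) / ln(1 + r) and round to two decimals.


Doubling condition: (1 + r)^t = 2
Take ln of both sides: t × ln(1 + r) = ln(2)
t = ln(2) / ln(1 + r)
t = 0.693147 / 0.072600
t = 9.55

t = ln(2) / ln(1 + r) = 9.55 years


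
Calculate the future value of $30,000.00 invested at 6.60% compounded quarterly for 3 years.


Compound interest formula: A = P(1 + r/n)^(nt)
A = $30,000.00 × (1 + 0.066/4)^(4 × 3)
Growth factor: (1 + 0.066/4)^12 = 1.2169944
A = $30,000.00 × 1.2169944
A = $36,509.83

A = P(1 + r/n)^(nt) = $36,509.83


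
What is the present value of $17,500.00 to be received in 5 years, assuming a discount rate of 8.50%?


Present value formula: PV = FV / (1 + r)^t
PV = $17,500.00 / (1 + 0.085)^5
PV = $17,500.00 / 1.503657
PV = $11,638.29

PV = FV / (1 + r)^t = $11,638.29


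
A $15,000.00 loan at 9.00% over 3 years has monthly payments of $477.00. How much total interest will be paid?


Total paid over the life of the loan = PMT × n.
Total paid = $477.00 × 36 = $17,172.00
Total interest = total paid − principal = $17,172.00 − $15,000.00 = $2,172.00

Total interest = (PMT × n) - PV = $2,172.00


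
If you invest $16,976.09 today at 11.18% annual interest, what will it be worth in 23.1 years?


Future value formula: FV = PV × (1 + r)^t
FV = $16,976.09 × (1 + 0.1118)^23.1
FV = $16,976.09 × 11.5668757
FV = $196,360.32

FV = PV × (1 + r)^t = $196,360.32


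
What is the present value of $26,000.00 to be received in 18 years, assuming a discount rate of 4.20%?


Present value formula: PV = FV / (1 + r)^t
PV = $26,000.00 / (1 + 0.042)^18
PV = $26,000.00 / 2.097099
PV = $12,398.08

PV = FV / (1 + r)^t = $12,398.08


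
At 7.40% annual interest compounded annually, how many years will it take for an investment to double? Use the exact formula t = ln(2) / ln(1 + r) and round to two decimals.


Doubling condition: (1 + r)^t = 2
Take ln of both sides: t × ln(1 + r) = ln(2)
t = ln(2) / ln(1 + r)
t = 0.693147 / 0.071390
t = 9.71

t = ln(2) / ln(1 + r) = 9.71 years


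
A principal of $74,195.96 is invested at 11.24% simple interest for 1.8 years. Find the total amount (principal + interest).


Total amount formula: A = P(1 + rt) = P + P·r·t
Interest: I = P × r × t = $74,195.96 × 0.1124 × 1.8 = $15,011.33
A = P + I = $74,195.96 + $15,011.33 = $89,207.29

A = P + I = P(1 + rt) = $89,207.29


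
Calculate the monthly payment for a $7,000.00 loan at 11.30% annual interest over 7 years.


Loan payment formula: PMT = PV × r / (1 − (1 + r)^(−n))
Monthly rate r = 0.113/12 ≈ 0.00941667, n = 84 months
Denominator: 1 − (1 + 0.113/12)^(−84) = 0.544928
PMT = $7,000.00 × (0.113/12) / 0.544928
PMT = $120.96 per month

PMT = PV × r / (1-(1+r)^(-n)) = $120.96/month


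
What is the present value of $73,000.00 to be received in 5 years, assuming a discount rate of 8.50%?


Present value formula: PV = FV / (1 + r)^t
PV = $73,000.00 / (1 + 0.085)^5
PV = $73,000.00 / 1.5036567
PV = $48,548.32

PV = FV / (1 + r)^t = $48,548.32


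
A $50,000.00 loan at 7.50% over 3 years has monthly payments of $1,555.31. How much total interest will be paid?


Total paid over the life of the loan = PMT × n.
Total paid = $1,555.31 × 36 = $55,991.16
Total interest = total paid − principal = $55,991.16 − $50,000.00 = $5,991.16

Total interest = (PMT × n) - PV = $5,991.16


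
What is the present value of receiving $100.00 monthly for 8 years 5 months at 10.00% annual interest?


Present value of an ordinary annuity: PV = PMT × (1 − (1 + r)^(−n)) / r
Monthly rate r = 0.1/12 ≈ 0.00833333, n = 101
PV = $100.00 × (1 − (1 + 0.1/12)^(−101)) / (0.1/12)
PV = $100.00 × 68.100318
PV = $6,810.03

PV = PMT × (1-(1+r)^(-n))/r = $6,810.03


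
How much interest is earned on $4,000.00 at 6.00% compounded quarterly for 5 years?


Compound interest earned = final amount − principal.
A = P(1 + r/n)^(nt) = $4,000.00 × (1 + 0.06/4)^(4 × 5) = $5,387.42
Interest = A − P = $5,387.42 − $4,000.00 = $1,387.42

Interest = A - P = $1,387.42


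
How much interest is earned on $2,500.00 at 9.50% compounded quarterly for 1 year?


Compound interest earned = final amount − principal.
A = P(1 + r/n)^(nt) = $2,500.00 × (1 + 0.095/4)^(4 × 1) = $2,746.10
Interest = A − P = $2,746.10 − $2,500.00 = $246.10

Interest = A - P = $246.10


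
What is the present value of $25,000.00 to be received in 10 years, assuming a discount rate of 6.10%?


Present value formula: PV = FV / (1 + r)^t
PV = $25,000.00 / (1 + 0.061)^10
PV = $25,000.00 / 1.8078144
PV = $13,828.85

PV = FV / (1 + r)^t = $13,828.85


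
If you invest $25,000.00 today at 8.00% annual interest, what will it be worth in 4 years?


Future value formula: FV = PV × (1 + r)^t
FV = $25,000.00 × (1 + 0.08)^4
FV = $25,000.00 × 1.36048896
FV = $34,012.22

FV = PV × (1 + r)^t = $34,012.22


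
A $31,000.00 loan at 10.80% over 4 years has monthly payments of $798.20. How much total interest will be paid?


Total paid over the life of the loan = PMT × n.
Total paid = $798.20 × 48 = $38,313.60
Total interest = total paid − principal = $38,313.60 − $31,000.00 = $7,313.60

Total interest = (PMT × n) - PV = $7,313.60


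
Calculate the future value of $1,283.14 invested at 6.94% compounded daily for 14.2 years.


Compound interest formula: A = P(1 + r/n)^(nt)
A = $1,283.14 × (1 + 0.0694/365)^(365 × 14.2)
Growth factor: (1 + 0.0694/365)^5183 = 2.678847
A = $1,283.14 × 2.678847
A = $3,437.34

A = P(1 + r/n)^(nt) = $3,437.34


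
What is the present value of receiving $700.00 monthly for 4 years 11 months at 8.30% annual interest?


Present value of an ordinary annuity: PV = PMT × (1 − (1 + r)^(−n)) / r
Monthly rate r = 0.083/12 ≈ 0.00691667, n = 59
PV = $700.00 × (1 − (1 + 0.083/12)^(−59)) / (0.083/12)
PV = $700.00 × 48.309655
PV = $33,816.76

PV = PMT × (1-(1+r)^(-n))/r = $33,816.76


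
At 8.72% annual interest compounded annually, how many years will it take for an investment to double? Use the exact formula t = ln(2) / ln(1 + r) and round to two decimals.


Doubling condition: (1 + r)^t = 2
Take ln of both sides: t × ln(1 + r) = ln(2)
t = ln(2) / ln(1 + r)
t = 0.693147 / 0.083606
t = 8.29

t = ln(2) / ln(1 + r) = 8.29 years


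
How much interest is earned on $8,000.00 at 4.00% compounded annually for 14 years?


Compound interest earned = final amount − principal.
A = P(1 + r/n)^(nt) = $8,000.00 × (1 + 0.04/1)^(1 × 14) = $13,853.41
Interest = A − P = $13,853.41 − $8,000.00 = $5,853.41

Interest = A - P = $5,853.41


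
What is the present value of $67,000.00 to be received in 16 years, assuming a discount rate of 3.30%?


Present value formula: PV = FV / (1 + r)^t
PV = $67,000.00 / (1 + 0.033)^16
PV = $67,000.00 / 1.681145
PV = $39,853.79

PV = FV / (1 + r)^t = $39,853.79


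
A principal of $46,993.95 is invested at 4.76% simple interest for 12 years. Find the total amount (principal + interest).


Total amount formula: A = P(1 + rt) = P + P·r·t
Interest: I = P × r × t = $46,993.95 × 0.0476 × 12 = $26,842.94
A = P + I = $46,993.95 + $26,842.94 = $73,836.89

A = P + I = P(1 + rt) = $73,836.89


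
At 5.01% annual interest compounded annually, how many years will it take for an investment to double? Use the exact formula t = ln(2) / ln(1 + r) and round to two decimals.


Doubling condition: (1 + r)^t = 2
Take ln of both sides: t × ln(1 + r) = ln(2)
t = ln(2) / ln(1 + r)
t = 0.693147 / 0.048885
t = 14.18

t = ln(2) / ln(1 + r) = 14.18 years


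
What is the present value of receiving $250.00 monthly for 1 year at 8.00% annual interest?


Present value of an ordinary annuity: PV = PMT × (1 − (1 + r)^(−n)) / r
Monthly rate r = 0.08/12 ≈ 0.00666667, n = 12
PV = $250.00 × (1 − (1 + 0.08/12)^(−12)) / (0.08/12)
PV = $250.00 × 11.495782
PV = $2,873.95

PV = PMT × (1-(1+r)^(-n))/r = $2,873.95


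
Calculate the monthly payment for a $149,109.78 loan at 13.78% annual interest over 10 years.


Loan payment formula: PMT = PV × r / (1 − (1 + r)^(−n))
Monthly rate r = 0.1378/12 ≈ 0.01148333, n = 120 months
Denominator: 1 − (1 + 0.1378/12)^(−120) = 0.745931
PMT = $149,109.78 × (0.1378/12) / 0.745931
PMT = $2,295.49 per month

PMT = PV × r / (1-(1+r)^(-n)) = $2,295.49/month


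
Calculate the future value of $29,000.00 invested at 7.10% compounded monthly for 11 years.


Compound interest formula: A = P(1 + r/n)^(nt)
A = $29,000.00 × (1 + 0.071/12)^(12 × 11)
Growth factor: (1 + 0.071/12)^132 = 2.1786352
A = $29,000.00 × 2.1786352
A = $63,180.42

A = P(1 + r/n)^(nt) = $63,180.42


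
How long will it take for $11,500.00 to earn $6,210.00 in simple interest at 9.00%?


Rearrange the simple interest formula for t:
I = P × r × t  ⇒  t = I / (P × r)
t = $6,210.00 / ($11,500.00 × 0.09)
t = 6

t = I/(P×r) = 6 years


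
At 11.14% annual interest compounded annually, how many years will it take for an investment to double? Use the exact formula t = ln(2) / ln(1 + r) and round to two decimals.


Doubling condition: (1 + r)^t = 2
Take ln of both sides: t × ln(1 + r) = ln(2)
t = ln(2) / ln(1 + r)
t = 0.693147 / 0.105620
t = 6.56

t = ln(2) / ln(1 + r) = 6.56 years


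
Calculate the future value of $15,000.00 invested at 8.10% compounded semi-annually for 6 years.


Compound interest formula: A = P(1 + r/n)^(nt)
A = $15,000.00 × (1 + 0.081/2)^(2 × 6)
Growth factor: (1 + 0.081/2)^12 = 1.6102934
A = $15,000.00 × 1.6102934
A = $24,154.40

A = P(1 + r/n)^(nt) = $24,154.40


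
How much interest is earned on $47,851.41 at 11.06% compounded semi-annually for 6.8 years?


Compound interest earned = final amount − principal.
A = P(1 + r/n)^(nt) = $47,851.41 × (1 + 0.1106/2)^(2 × 6.8) = $99,496.43
Interest = A − P = $99,496.43 − $47,851.41 = $51,645.02

Interest = A - P = $51,645.02


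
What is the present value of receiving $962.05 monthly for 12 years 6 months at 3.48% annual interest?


Present value of an ordinary annuity: PV = PMT × (1 − (1 + r)^(−n)) / r
Monthly rate r = 0.0348/12 = 0.0029, n = 150
PV = $962.05 × (1 − (1 + 0.0348/12)^(−150)) / (0.0348/12)
PV = $962.05 × 121.492321
PV = $116,881.69

PV = PMT × (1-(1+r)^(-n))/r = $116,881.69


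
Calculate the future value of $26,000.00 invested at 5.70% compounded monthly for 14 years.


Compound interest formula: A = P(1 + r/n)^(nt)
A = $26,000.00 × (1 + 0.057/12)^(12 × 14)
Growth factor: (1 + 0.057/12)^168 = 2.216902
A = $26,000.00 × 2.216902
A = $57,639.45

A = P(1 + r/n)^(nt) = $57,639.45


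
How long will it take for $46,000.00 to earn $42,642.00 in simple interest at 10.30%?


Rearrange the simple interest formula for t:
I = P × r × t  ⇒  t = I / (P × r)
t = $42,642.00 / ($46,000.00 × 0.103)
t = 9

t = I/(P×r) = 9 years


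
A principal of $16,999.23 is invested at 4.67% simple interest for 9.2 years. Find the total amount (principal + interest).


Total amount formula: A = P(1 + rt) = P + P·r·t
Interest: I = P × r × t = $16,999.23 × 0.0467 × 9.2 = $7,303.55
A = P + I = $16,999.23 + $7,303.55 = $24,302.78

A = P + I = P(1 + rt) = $24,302.78


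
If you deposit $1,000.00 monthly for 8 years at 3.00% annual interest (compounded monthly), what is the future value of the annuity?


Future value of an ordinary annuity: FV = PMT × ((1 + r)^n − 1) / r
Monthly rate r = 0.03/12 = 0.0025, n = 96
FV = $1,000.00 × ((1 + 0.03/12)^96 − 1) / (0.03/12)
FV = $1,000.00 × 108.347387
FV = $108,347.39

FV = PMT × ((1+r)^n - 1)/r = $108,347.39


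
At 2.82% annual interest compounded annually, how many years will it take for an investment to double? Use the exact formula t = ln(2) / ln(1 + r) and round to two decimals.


Doubling condition: (1 + r)^t = 2
Take ln of both sides: t × ln(1 + r) = ln(2)
t = ln(2) / ln(1 + r)
t = 0.693147 / 0.027810
t = 24.92

t = ln(2) / ln(1 + r) = 24.92 years


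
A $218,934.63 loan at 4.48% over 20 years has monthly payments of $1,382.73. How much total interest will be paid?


Total paid over the life of the loan = PMT × n.
Total paid = $1,382.73 × 240 = $331,855.20
Total interest = total paid − principal = $331,855.20 − $218,934.63 = $112,920.57

Total interest = (PMT × n) - PV = $112,920.57


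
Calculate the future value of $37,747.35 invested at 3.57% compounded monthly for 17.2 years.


Compound interest formula: A = P(1 + r/n)^(nt)
A = $37,747.35 × (1 + 0.0357/12)^(12 × 17.2)
Growth factor: (1 + 0.0357/12)^206.4 = 1.846198
A = $37,747.35 × 1.846198
A = $69,689.08

A = P(1 + r/n)^(nt) = $69,689.08


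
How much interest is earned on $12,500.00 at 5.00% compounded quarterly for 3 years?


Compound interest earned = final amount − principal.
A = P(1 + r/n)^(nt) = $12,500.00 × (1 + 0.05/4)^(4 × 3) = $14,509.43
Interest = A − P = $14,509.43 − $12,500.00 = $2,009.43

Interest = A - P = $2,009.43


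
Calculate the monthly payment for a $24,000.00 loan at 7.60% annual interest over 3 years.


Loan payment formula: PMT = PV × r / (1 − (1 + r)^(−n))
Monthly rate r = 0.076/12 ≈ 0.00633333, n = 36 months
Denominator: 1 − (1 + 0.076/12)^(−36) = 0.203303
PMT = $24,000.00 × (0.076/12) / 0.203303
PMT = $747.65 per month

PMT = PV × r / (1-(1+r)^(-n)) = $747.65/month


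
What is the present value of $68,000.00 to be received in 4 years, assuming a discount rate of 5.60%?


Present value formula: PV = FV / (1 + r)^t
PV = $68,000.00 / (1 + 0.056)^4
PV = $68,000.00 / 1.2435283
PV = $54,683.11

PV = FV / (1 + r)^t = $54,683.11


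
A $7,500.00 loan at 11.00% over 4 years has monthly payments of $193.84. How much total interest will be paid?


Total paid over the life of the loan = PMT × n.
Total paid = $193.84 × 48 = $9,304.32
Total interest = total paid − principal = $9,304.32 − $7,500.00 = $1,804.32

Total interest = (PMT × n) - PV = $1,804.32


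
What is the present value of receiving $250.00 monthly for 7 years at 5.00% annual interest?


Present value of an ordinary annuity: PV = PMT × (1 − (1 + r)^(−n)) / r
Monthly rate r = 0.05/12 ≈ 0.00416667, n = 84
PV = $250.00 × (1 − (1 + 0.05/12)^(−84)) / (0.05/12)
PV = $250.00 × 70.751835
PV = $17,687.96

PV = PMT × (1-(1+r)^(-n))/r = $17,687.96


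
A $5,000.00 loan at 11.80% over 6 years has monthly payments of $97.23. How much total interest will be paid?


Total paid over the life of the loan = PMT × n.
Total paid = $97.23 × 72 = $7,000.56
Total interest = total paid − principal = $7,000.56 − $5,000.00 = $2,000.56

Total interest = (PMT × n) - PV = $2,000.56


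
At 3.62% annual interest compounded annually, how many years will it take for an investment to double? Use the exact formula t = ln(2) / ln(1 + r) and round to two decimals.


Doubling condition: (1 + r)^t = 2
Take ln of both sides: t × ln(1 + r) = ln(2)
t = ln(2) / ln(1 + r)
t = 0.693147 / 0.035560
t = 19.49

t = ln(2) / ln(1 + r) = 19.49 years


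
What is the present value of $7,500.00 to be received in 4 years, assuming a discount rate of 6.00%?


Present value formula: PV = FV / (1 + r)^t
PV = $7,500.00 / (1 + 0.06)^4
PV = $7,500.00 / 1.262477
PV = $5,940.70

PV = FV / (1 + r)^t = $5,940.70


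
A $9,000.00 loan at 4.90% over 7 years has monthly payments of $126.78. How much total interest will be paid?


Total paid over the life of the loan = PMT × n.
Total paid = $126.78 × 84 = $10,649.52
Total interest = total paid − principal = $10,649.52 − $9,000.00 = $1,649.52

Total interest = (PMT × n) - PV = $1,649.52


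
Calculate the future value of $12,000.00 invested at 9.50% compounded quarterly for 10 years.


Compound interest formula: A = P(1 + r/n)^(nt)
A = $12,000.00 × (1 + 0.095/4)^(4 × 10)
Growth factor: (1 + 0.095/4)^40 = 2.5571523
A = $12,000.00 × 2.5571523
A = $30,685.83

A = P(1 + r/n)^(nt) = $30,685.83


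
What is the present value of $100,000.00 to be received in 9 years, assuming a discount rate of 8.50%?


Present value formula: PV = FV / (1 + r)^t
PV = $100,000.00 / (1 + 0.085)^9
PV = $100,000.00 / 2.0838557
PV = $47,987.97

PV = FV / (1 + r)^t = $47,987.97


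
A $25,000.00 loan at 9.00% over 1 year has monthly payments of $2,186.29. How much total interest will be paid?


Total paid over the life of the loan = PMT × n.
Total paid = $2,186.29 × 12 = $26,235.48
Total interest = total paid − principal = $26,235.48 − $25,000.00 = $1,235.48

Total interest = (PMT × n) - PV = $1,235.48


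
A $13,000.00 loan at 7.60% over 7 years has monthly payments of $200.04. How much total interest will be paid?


Total paid over the life of the loan = PMT × n.
Total paid = $200.04 × 84 = $16,803.36
Total interest = total paid − principal = $16,803.36 − $13,000.00 = $3,803.36

Total interest = (PMT × n) - PV = $3,803.36


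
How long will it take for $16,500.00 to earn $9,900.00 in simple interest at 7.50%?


Rearrange the simple interest formula for t:
I = P × r × t  ⇒  t = I / (P × r)
t = $9,900.00 / ($16,500.00 × 0.075)
t = 8

t = I/(P×r) = 8 years


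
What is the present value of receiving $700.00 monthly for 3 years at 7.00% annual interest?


Present value of an ordinary annuity: PV = PMT × (1 − (1 + r)^(−n)) / r
Monthly rate r = 0.07/12 ≈ 0.00583333, n = 36
PV = $700.00 × (1 − (1 + 0.07/12)^(−36)) / (0.07/12)
PV = $700.00 × 32.3864645
PV = $22,670.53

PV = PMT × (1-(1+r)^(-n))/r = $22,670.53


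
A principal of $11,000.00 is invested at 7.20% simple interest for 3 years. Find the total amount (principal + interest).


Total amount formula: A = P(1 + rt) = P + P·r·t
Interest: I = P × r × t = $11,000.00 × 0.072 × 3 = $2,376.00
A = P + I = $11,000.00 + $2,376.00 = $13,376.00

A = P + I = P(1 + rt) = $13,376.00


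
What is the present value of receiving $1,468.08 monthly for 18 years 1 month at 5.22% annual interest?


Present value of an ordinary annuity: PV = PMT × (1 − (1 + r)^(−n)) / r
Monthly rate r = 0.0522/12 = 0.00435, n = 217
PV = $1,468.08 × (1 − (1 + 0.0522/12)^(−217)) / (0.0522/12)
PV = $1,468.08 × 140.256267
PV = $205,907.42

PV = PMT × (1-(1+r)^(-n))/r = $205,907.42


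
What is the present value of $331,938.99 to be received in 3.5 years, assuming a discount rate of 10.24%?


Present value formula: PV = FV / (1 + r)^t
PV = $331,938.99 / (1 + 0.1024)^3.5
PV = $331,938.99 / 1.40665377
PV = $235,977.75

PV = FV / (1 + r)^t = $235,977.75


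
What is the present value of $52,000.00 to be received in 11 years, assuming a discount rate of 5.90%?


Present value formula: PV = FV / (1 + r)^t
PV = $52,000.00 / (1 + 0.059)^11
PV = $52,000.00 / 1.878692
PV = $27,678.83

PV = FV / (1 + r)^t = $27,678.83


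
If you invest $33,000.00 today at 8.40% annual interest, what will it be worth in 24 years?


Future value formula: FV = PV × (1 + r)^t
FV = $33,000.00 × (1 + 0.084)^24
FV = $33,000.00 × 6.929514
FV = $228,673.96

FV = PV × (1 + r)^t = $228,673.96


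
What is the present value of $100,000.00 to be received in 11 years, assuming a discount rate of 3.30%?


Present value formula: PV = FV / (1 + r)^t
PV = $100,000.00 / (1 + 0.033)^11
PV = $100,000.00 / 1.42923465
PV = $69,967.52

PV = FV / (1 + r)^t = $69,967.52


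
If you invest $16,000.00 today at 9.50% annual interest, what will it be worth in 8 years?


Future value formula: FV = PV × (1 + r)^t
FV = $16,000.00 × (1 + 0.095)^8
FV = $16,000.00 × 2.066869
FV = $33,069.90

FV = PV × (1 + r)^t = $33,069.90


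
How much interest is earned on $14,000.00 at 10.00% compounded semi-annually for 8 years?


Compound interest earned = final amount − principal.
A = P(1 + r/n)^(nt) = $14,000.00 × (1 + 0.1/2)^(2 × 8) = $30,560.24
Interest = A − P = $30,560.24 − $14,000.00 = $16,560.24

Interest = A - P = $16,560.24


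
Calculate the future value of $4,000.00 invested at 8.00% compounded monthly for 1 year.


Compound interest formula: A = P(1 + r/n)^(nt)
A = $4,000.00 × (1 + 0.08/12)^(12 × 1)
Growth factor: (1 + 0.08/12)^12 = 1.083000
A = $4,000.00 × 1.083000
A = $4,332.00

A = P(1 + r/n)^(nt) = $4,332.00


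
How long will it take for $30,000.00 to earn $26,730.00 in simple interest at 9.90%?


Rearrange the simple interest formula for t:
I = P × r × t  ⇒  t = I / (P × r)
t = $26,730.00 / ($30,000.00 × 0.099)
t = 9

t = I/(P×r) = 9 years


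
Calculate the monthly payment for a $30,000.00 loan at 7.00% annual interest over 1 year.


Loan payment formula: PMT = PV × r / (1 − (1 + r)^(−n))
Monthly rate r = 0.07/12 ≈ 0.00583333, n = 12 months
Denominator: 1 − (1 + 0.07/12)^(−12) = 0.0674165
PMT = $30,000.00 × (0.07/12) / 0.0674165
PMT = $2,595.80 per month

PMT = PV × r / (1-(1+r)^(-n)) = $2,595.80/month


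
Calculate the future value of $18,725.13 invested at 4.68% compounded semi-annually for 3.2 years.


Compound interest formula: A = P(1 + r/n)^(nt)
A = $18,725.13 × (1 + 0.0468/2)^(2 × 3.2)
Growth factor: (1 + 0.0468/2)^6.4 = 1.159553
A = $18,725.13 × 1.159553
A = $21,712.78

A = P(1 + r/n)^(nt) = $21,712.78


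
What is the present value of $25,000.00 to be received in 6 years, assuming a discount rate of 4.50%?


Present value formula: PV = FV / (1 + r)^t
PV = $25,000.00 / (1 + 0.045)^6
PV = $25,000.00 / 1.3022601
PV = $19,197.39

PV = FV / (1 + r)^t = $19,197.39


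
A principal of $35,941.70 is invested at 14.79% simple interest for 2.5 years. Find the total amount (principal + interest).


Total amount formula: A = P(1 + rt) = P + P·r·t
Interest: I = P × r × t = $35,941.70 × 0.1479 × 2.5 = $13,289.44
A = P + I = $35,941.70 + $13,289.44 = $49,231.14

A = P + I = P(1 + rt) = $49,231.14


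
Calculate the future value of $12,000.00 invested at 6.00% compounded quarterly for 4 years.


Compound interest formula: A = P(1 + r/n)^(nt)
A = $12,000.00 × (1 + 0.06/4)^(4 × 4)
Growth factor: (1 + 0.06/4)^16 = 1.268986
A = $12,000.00 × 1.268986
A = $15,227.83

A = P(1 + r/n)^(nt) = $15,227.83


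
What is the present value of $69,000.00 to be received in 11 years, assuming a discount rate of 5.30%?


Present value formula: PV = FV / (1 + r)^t
PV = $69,000.00 / (1 + 0.053)^11
PV = $69,000.00 / 1.7648674
PV = $39,096.42

PV = FV / (1 + r)^t = $39,096.42


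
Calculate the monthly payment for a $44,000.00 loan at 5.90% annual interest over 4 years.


Loan payment formula: PMT = PV × r / (1 − (1 + r)^(−n))
Monthly rate r = 0.059/12 ≈ 0.00491667, n = 48 months
Denominator: 1 − (1 + 0.059/12)^(−48) = 0.209762
PMT = $44,000.00 × (0.059/12) / 0.209762
PMT = $1,031.33 per month

PMT = PV × r / (1-(1+r)^(-n)) = $1,031.33/month


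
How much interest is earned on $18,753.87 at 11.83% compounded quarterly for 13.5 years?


Compound interest earned = final amount − principal.
A = P(1 + r/n)^(nt) = $18,753.87 × (1 + 0.1183/4)^(4 × 13.5) = $90,494.52
Interest = A − P = $90,494.52 − $18,753.87 = $71,740.65

Interest = A - P = $71,740.65


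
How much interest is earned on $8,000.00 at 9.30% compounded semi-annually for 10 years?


Compound interest earned = final amount − principal.
A = P(1 + r/n)^(nt) = $8,000.00 × (1 + 0.093/2)^(2 × 10) = $19,855.22
Interest = A − P = $19,855.22 − $8,000.00 = $11,855.22

Interest = A - P = $11,855.22


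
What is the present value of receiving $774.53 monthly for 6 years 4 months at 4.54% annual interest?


Present value of an ordinary annuity: PV = PMT × (1 − (1 + r)^(−n)) / r
Monthly rate r = 0.0454/12 ≈ 0.00378333, n = 76
PV = $774.53 × (1 − (1 + 0.0454/12)^(−76)) / (0.0454/12)
PV = $774.53 × 65.942208
PV = $51,074.22

PV = PMT × (1-(1+r)^(-n))/r = $51,074.22


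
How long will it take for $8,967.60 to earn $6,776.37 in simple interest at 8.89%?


Rearrange the simple interest formula for t:
I = P × r × t  ⇒  t = I / (P × r)
t = $6,776.37 / ($8,967.60 × 0.0889)
t = 8.5

t = I/(P×r) = 8.5 years


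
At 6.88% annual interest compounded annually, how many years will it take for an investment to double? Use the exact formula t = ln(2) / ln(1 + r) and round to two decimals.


Doubling condition: (1 + r)^t = 2
Take ln of both sides: t × ln(1 + r) = ln(2)
t = ln(2) / ln(1 + r)
t = 0.693147 / 0.066537
t = 10.42

t = ln(2) / ln(1 + r) = 10.42 years


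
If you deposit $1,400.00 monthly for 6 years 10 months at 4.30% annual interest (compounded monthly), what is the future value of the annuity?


Future value of an ordinary annuity: FV = PMT × ((1 + r)^n − 1) / r
Monthly rate r = 0.043/12 ≈ 0.00358333, n = 82
FV = $1,400.00 × ((1 + 0.043/12)^82 − 1) / (0.043/12)
FV = $1,400.00 × 95.1225748
FV = $133,171.60

FV = PMT × ((1+r)^n - 1)/r = $133,171.60


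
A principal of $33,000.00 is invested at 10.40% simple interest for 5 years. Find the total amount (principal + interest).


Total amount formula: A = P(1 + rt) = P + P·r·t
Interest: I = P × r × t = $33,000.00 × 0.104 × 5 = $17,160.00
A = P + I = $33,000.00 + $17,160.00 = $50,160.00

A = P + I = P(1 + rt) = $50,160.00


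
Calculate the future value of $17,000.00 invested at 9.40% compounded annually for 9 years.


Compound interest formula: A = P(1 + r/n)^(nt)
A = $17,000.00 × (1 + 0.094/1)^(1 × 9)
Growth factor: (1 + 0.094/1)^9 = 2.2446876
A = $17,000.00 × 2.2446876
A = $38,159.69

A = P(1 + r/n)^(nt) = $38,159.69


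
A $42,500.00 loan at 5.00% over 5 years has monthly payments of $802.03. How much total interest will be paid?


Total paid over the life of the loan = PMT × n.
Total paid = $802.03 × 60 = $48,121.80
Total interest = total paid − principal = $48,121.80 − $42,500.00 = $5,621.80

Total interest = (PMT × n) - PV = $5,621.80


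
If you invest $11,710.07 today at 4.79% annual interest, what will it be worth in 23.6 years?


Future value formula: FV = PV × (1 + r)^t
FV = $11,710.07 × (1 + 0.0479)^23.6
FV = $11,710.07 × 3.016812
FV = $35,327.08

FV = PV × (1 + r)^t = $35,327.08


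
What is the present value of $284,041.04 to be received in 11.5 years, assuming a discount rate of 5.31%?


Present value formula: PV = FV / (1 + r)^t
PV = $284,041.04 / (1 + 0.0531)^11.5
PV = $284,041.04 / 1.8130114
PV = $156,668.09

PV = FV / (1 + r)^t = $156,668.09


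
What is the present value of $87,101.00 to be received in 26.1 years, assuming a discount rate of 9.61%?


Present value formula: PV = FV / (1 + r)^t
PV = $87,101.00 / (1 + 0.0961)^26.1
PV = $87,101.00 / 10.967045
PV = $7,942.07

PV = FV / (1 + r)^t = $7,942.07


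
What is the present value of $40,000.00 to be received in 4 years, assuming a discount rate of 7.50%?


Present value formula: PV = FV / (1 + r)^t
PV = $40,000.00 / (1 + 0.075)^4
PV = $40,000.00 / 1.335469
PV = $29,952.02

PV = FV / (1 + r)^t = $29,952.02


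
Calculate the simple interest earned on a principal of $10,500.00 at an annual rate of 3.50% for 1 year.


Simple interest formula: I = P × r × t
I = $10,500.00 × 0.035 × 1
I = $367.50

I = P × r × t = $367.50


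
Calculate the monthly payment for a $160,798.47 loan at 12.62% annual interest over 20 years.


Loan payment formula: PMT = PV × r / (1 − (1 + r)^(−n))
Monthly rate r = 0.1262/12 ≈ 0.01051667, n = 240 months
Denominator: 1 − (1 + 0.1262/12)^(−240) = 0.918798
PMT = $160,798.47 × (0.1262/12) / 0.918798
PMT = $1,840.52 per month

PMT = PV × r / (1-(1+r)^(-n)) = $1,840.52/month


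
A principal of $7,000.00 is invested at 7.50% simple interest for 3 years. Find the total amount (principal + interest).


Total amount formula: A = P(1 + rt) = P + P·r·t
Interest: I = P × r × t = $7,000.00 × 0.075 × 3 = $1,575.00
A = P + I = $7,000.00 + $1,575.00 = $8,575.00

A = P + I = P(1 + rt) = $8,575.00


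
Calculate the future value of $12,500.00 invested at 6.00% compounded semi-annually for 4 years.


Compound interest formula: A = P(1 + r/n)^(nt)
A = $12,500.00 × (1 + 0.06/2)^(2 × 4)
Growth factor: (1 + 0.06/2)^8 = 1.2667701
A = $12,500.00 × 1.2667701
A = $15,834.63

A = P(1 + r/n)^(nt) = $15,834.63


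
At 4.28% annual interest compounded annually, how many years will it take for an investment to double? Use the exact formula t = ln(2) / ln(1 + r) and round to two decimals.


Doubling condition: (1 + r)^t = 2
Take ln of both sides: t × ln(1 + r) = ln(2)
t = ln(2) / ln(1 + r)
t = 0.693147 / 0.041909
t = 16.54

t = ln(2) / ln(1 + r) = 16.54 years


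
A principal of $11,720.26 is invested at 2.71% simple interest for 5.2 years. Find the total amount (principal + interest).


Total amount formula: A = P(1 + rt) = P + P·r·t
Interest: I = P × r × t = $11,720.26 × 0.0271 × 5.2 = $1,651.62
A = P + I = $11,720.26 + $1,651.62 = $13,371.88

A = P + I = P(1 + rt) = $13,371.88
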